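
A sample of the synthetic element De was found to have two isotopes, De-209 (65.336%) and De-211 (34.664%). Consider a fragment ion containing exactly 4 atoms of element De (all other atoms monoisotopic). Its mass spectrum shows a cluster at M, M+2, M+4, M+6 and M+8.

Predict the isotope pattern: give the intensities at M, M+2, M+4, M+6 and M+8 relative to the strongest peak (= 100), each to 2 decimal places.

47.12 : 100.00 : 79.58 : 28.15 : 3.73

Each De atom is independently De-209 (p = 0.65336) or De-211 (q = 0.34664); the cluster is the binomial expansion (p + q)^4.
P(M) = 0.65336^4 = 0.182226
P(M+2) = 4 × 0.65336^3 × 0.34664^1 = 0.386720
P(M+4) = 6 × 0.65336^2 × 0.34664^2 = 0.307761
P(M+6) = 4 × 0.65336^1 × 0.34664^3 = 0.108855
P(M+8) = 0.34664^4 = 0.014438
The M+2 peak is largest (0.386720); scaling to 100 gives 47.12 : 100.00 : 79.58 : 28.15 : 3.73.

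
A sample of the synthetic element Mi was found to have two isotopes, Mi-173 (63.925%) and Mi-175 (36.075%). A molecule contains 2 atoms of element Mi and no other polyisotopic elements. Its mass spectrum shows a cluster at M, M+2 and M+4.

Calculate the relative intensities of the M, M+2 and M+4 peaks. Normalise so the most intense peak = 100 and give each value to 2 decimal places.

88.60 : 100.00 : 28.22

Expanding (0.63925 + 0.36075)^2:
P(M) = 0.63925^2 = 0.408641
P(M+2) = 2 × 0.63925^1 × 0.36075^1 = 0.461219
P(M+4) = 0.36075^2 = 0.130141
The M+2 peak is largest (0.461219); scaling to 100 gives 88.60 : 100.00 : 28.22.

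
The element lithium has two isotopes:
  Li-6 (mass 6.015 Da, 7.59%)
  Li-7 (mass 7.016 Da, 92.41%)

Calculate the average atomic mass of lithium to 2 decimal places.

6.94 Da

Ar = Σ fᵢ·mᵢ = 0.0759 × 6.015 + 0.9241 × 7.016
= 0.4565 + 6.4835 = 6.9400 Da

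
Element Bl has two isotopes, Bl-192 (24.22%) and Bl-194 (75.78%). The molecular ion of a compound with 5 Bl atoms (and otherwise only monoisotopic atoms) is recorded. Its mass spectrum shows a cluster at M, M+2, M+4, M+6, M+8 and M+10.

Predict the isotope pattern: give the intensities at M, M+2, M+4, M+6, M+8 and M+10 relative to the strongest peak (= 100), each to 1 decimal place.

The 5 Bl atoms are independent, so intensities follow the terms of (0.2422 + 0.7578)^5.
P(M) = 0.2422^5 = 0.000833
P(M+2) = 5 × 0.2422^4 × 0.7578^1 = 0.013038
P(M+4) = 10 × 0.2422^3 × 0.7578^2 = 0.081589
P(M+6) = 10 × 0.2422^2 × 0.7578^3 = 0.255277
P(M+8) = 5 × 0.2422^1 × 0.7578^4 = 0.399358
P(M+10) = 0.7578^5 = 0.249904
The M+8 peak is largest (0.399358); scaling to 100 gives 0.2 : 3.3 : 20.4 : 63.9 : 100.0 : 62.6.

0.2 : 3.3 : 20.4 : 63.9 : 100.0 : 62.6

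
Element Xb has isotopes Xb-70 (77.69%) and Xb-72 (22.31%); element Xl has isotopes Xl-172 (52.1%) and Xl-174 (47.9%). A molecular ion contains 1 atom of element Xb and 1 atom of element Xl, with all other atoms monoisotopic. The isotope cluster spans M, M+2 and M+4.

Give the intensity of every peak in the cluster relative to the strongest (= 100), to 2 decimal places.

82.88 : 100.00 : 21.88

Element Xb pattern (n=1): 0.7769 : 0.2231
Element Xl pattern (n=1): 0.5210 : 0.4790
Convolve the two distributions (both contribute in 2-u steps):
  M: 0.7769×0.5210 = 0.404765
  M+2: 0.7769×0.4790 + 0.2231×0.5210 = 0.488370
  M+4: 0.2231×0.4790 = 0.106865
Scale to base peak (0.488370) = 100: 82.88 : 100.00 : 21.88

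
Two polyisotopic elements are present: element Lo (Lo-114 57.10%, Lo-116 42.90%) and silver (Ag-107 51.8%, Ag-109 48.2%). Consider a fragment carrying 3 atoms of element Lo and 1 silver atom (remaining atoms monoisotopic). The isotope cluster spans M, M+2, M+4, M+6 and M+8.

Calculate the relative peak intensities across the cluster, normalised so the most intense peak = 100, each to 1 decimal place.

Element Lo pattern (n=3): 0.18616941 : 0.41961477 : 0.31526223 : 0.07895359
Silver pattern (n=1): 0.5180 : 0.4820
Convolve the two distributions (both contribute in 2-u steps):
  M: 0.18616941×0.5180 = 0.096436
  M+2: 0.18616941×0.4820 + 0.41961477×0.5180 = 0.307094
  M+4: 0.41961477×0.4820 + 0.31526223×0.5180 = 0.365560
  M+6: 0.31526223×0.4820 + 0.07895359×0.5180 = 0.192854
  M+8: 0.07895359×0.4820 = 0.038056
Scale to base peak (0.365560) = 100: 26.4 : 84.0 : 100.0 : 52.8 : 10.4

26.4 : 84.0 : 100.0 : 52.8 : 10.4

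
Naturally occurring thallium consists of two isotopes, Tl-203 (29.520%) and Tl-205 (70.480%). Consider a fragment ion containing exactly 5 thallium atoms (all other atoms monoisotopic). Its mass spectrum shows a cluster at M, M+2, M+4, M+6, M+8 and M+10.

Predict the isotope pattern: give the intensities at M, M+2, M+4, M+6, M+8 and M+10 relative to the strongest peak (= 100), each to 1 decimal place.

0.6 : 7.3 : 35.1 : 83.8 : 100.0 : 47.8

The 5 Tl atoms are independent, so intensities follow the terms of (0.29520 + 0.70480)^5.
P(M) = 0.29520^5 = 0.002242
P(M+2) = 5 × 0.29520^4 × 0.70480^1 = 0.026761
P(M+4) = 10 × 0.29520^3 × 0.70480^2 = 0.127785
P(M+6) = 10 × 0.29520^2 × 0.70480^3 = 0.305092
P(M+8) = 5 × 0.29520^1 × 0.70480^4 = 0.364208
P(M+10) = 0.70480^5 = 0.173912
The M+8 peak is largest (0.364208); scaling to 100 gives 0.6 : 7.3 : 35.1 : 83.8 : 100.0 : 47.8.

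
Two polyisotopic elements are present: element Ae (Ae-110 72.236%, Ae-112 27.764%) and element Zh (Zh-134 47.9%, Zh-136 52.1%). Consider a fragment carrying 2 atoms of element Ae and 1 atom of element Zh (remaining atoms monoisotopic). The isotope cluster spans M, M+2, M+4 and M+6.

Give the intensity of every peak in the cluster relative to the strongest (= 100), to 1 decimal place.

Element Ae pattern (n=2): 0.52180397 : 0.40111206 : 0.07708397
Element Zh pattern (n=1): 0.4790 : 0.5210
Convolve the two distributions (both contribute in 2-u steps):
  M: 0.52180397×0.4790 = 0.249944
  M+2: 0.52180397×0.5210 + 0.40111206×0.4790 = 0.463993
  M+4: 0.40111206×0.5210 + 0.07708397×0.4790 = 0.245903
  M+6: 0.07708397×0.5210 = 0.040161
Scale to base peak (0.463993) = 100: 53.9 : 100.0 : 53.0 : 8.7

53.9 : 100.0 : 53.0 : 8.7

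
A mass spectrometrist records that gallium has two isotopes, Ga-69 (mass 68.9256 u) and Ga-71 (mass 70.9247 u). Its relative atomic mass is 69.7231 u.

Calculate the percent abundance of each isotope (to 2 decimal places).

Ga-69: 60.11%, Ga-71: 39.89%

With x = fraction of Ga-69 (so Ga-71 is 1 − x):
68.9256·x + 70.9247·(1 − x) = 69.7231
(68.9256 − 70.9247)·x = 69.7231 − 70.9247
x = -1.2016 / -1.9991 = 0.60107 → 60.11% Ga-69, 39.89% Ga-71.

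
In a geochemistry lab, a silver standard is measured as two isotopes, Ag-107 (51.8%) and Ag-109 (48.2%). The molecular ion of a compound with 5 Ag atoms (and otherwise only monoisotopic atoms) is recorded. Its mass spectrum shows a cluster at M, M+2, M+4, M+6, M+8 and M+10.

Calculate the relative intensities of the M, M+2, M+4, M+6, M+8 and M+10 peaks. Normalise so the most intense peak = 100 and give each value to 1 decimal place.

Expanding (0.518 + 0.482)^5:
P(M) = 0.518^5 = 0.037295
P(M+2) = 5 × 0.518^4 × 0.482^1 = 0.173515
P(M+4) = 10 × 0.518^3 × 0.482^2 = 0.322911
P(M+6) = 10 × 0.518^2 × 0.482^3 = 0.300470
P(M+8) = 5 × 0.518^1 × 0.482^4 = 0.139794
P(M+10) = 0.482^5 = 0.026016
The M+4 peak is largest (0.322911); scaling to 100 gives 11.5 : 53.7 : 100.0 : 93.1 : 43.3 : 8.1.

11.5 : 53.7 : 100.0 : 93.1 : 43.3 : 8.1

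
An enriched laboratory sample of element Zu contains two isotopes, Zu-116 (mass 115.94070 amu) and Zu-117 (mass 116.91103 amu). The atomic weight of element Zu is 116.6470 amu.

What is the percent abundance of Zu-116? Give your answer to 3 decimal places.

Let x be the fractional abundance of Zu-116; then Zu-117 has abundance 1 − x.
115.94070·x + 116.91103·(1 − x) = 116.6470
(115.94070 − 116.91103)·x = 116.6470 − 116.91103
x = -0.26403 / -0.97033 = 0.27210 → 27.210% Zu-116, 72.790% Zu-117.

27.210%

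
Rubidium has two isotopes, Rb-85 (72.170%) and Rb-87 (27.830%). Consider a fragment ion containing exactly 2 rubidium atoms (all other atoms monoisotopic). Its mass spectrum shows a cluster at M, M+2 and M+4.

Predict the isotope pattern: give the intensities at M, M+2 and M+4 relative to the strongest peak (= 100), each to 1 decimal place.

100.0 : 77.1 : 14.9

Each Rb atom is independently Rb-85 (p = 0.72170) or Rb-87 (q = 0.27830); the cluster is the binomial expansion (p + q)^2.
P(M) = 0.72170^2 = 0.520851
P(M+2) = 2 × 0.72170^1 × 0.27830^1 = 0.401698
P(M+4) = 0.27830^2 = 0.077451
The M peak is largest (0.520851); scaling to 100 gives 100.0 : 77.1 : 14.9.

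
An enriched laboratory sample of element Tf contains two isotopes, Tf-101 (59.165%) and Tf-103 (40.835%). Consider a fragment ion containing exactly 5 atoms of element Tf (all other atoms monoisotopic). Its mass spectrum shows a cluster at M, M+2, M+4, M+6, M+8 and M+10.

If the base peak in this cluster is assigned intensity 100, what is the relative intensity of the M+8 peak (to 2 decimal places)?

23.82

(0.59165 + 0.40835)^5 gives M 0.0725, M+2 0.2502, M+4 0.3454, M+6 0.2384, M+8 0.0823, M+10 0.0114; the largest is M+4.
P(M+4) = C(5,2) × 0.59165^3 × 0.40835^2 = 10 × 0.20710692 × 0.16674972 = 0.345350 (base)
P(M+8) = C(5,4) × 0.59165^1 × 0.40835^4 = 5 × 0.59165 × 0.02780547 = 0.082256
Relative intensity = 0.082256 / 0.345350 × 100 = 23.82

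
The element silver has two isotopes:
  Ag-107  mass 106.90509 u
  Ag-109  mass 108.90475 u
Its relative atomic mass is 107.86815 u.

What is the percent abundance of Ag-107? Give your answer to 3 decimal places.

With x = fraction of Ag-107 (so Ag-109 is 1 − x):
106.90509·x + 108.90475·(1 − x) = 107.86815
(106.90509 − 108.90475)·x = 107.86815 − 108.90475
x = -1.03660 / -1.99966 = 0.51839 → 51.839% Ag-107, 48.161% Ag-109.

51.839%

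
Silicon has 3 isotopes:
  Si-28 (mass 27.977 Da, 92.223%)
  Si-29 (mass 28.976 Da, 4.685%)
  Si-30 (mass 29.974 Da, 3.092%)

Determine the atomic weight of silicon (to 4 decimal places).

Weight each isotope mass by its fractional abundance: 0.92223 × 27.977 + 0.04685 × 28.976 + 0.03092 × 29.974
= 25.80123 + 1.35753 + 0.92680 = 28.08556 Da

28.0856 Da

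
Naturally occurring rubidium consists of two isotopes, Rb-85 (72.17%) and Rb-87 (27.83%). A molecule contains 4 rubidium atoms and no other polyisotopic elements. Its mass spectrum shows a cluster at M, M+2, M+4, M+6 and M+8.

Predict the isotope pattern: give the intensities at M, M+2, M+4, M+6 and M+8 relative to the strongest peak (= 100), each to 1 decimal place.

64.8 : 100.0 : 57.8 : 14.9 : 1.4

Expanding (0.7217 + 0.2783)^4:
P(M) = 0.7217^4 = 0.271286
P(M+2) = 4 × 0.7217^3 × 0.2783^1 = 0.418450
P(M+4) = 6 × 0.7217^2 × 0.2783^2 = 0.242042
P(M+6) = 4 × 0.7217^1 × 0.2783^3 = 0.062224
P(M+8) = 0.2783^4 = 0.005999
The M+2 peak is largest (0.418450); scaling to 100 gives 64.8 : 100.0 : 57.8 : 14.9 : 1.4.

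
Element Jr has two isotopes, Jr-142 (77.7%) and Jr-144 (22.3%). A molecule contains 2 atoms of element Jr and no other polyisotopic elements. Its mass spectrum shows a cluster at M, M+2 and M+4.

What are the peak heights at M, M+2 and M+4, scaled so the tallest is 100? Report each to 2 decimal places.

100.00 : 57.40 : 8.24

Each Jr atom is independently Jr-142 (p = 0.777) or Jr-144 (q = 0.223); the cluster is the binomial expansion (p + q)^2.
P(M) = 0.777^2 = 0.603729
P(M+2) = 2 × 0.777^1 × 0.223^1 = 0.346542
P(M+4) = 0.223^2 = 0.049729
The M peak is largest (0.603729); scaling to 100 gives 100.00 : 57.40 : 8.24.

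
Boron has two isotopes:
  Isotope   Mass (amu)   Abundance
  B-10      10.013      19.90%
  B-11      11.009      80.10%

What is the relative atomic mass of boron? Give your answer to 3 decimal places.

Ar = Σ fᵢ·mᵢ = 0.1990 × 10.013 + 0.8010 × 11.009
= 1.9926 + 8.8182 = 10.8108 amu

10.811 amu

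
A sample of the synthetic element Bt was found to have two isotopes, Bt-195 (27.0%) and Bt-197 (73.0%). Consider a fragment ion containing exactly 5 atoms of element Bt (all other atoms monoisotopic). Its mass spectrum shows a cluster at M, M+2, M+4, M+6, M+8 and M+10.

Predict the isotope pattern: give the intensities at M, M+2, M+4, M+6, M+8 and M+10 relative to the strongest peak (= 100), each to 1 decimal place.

The 5 Bt atoms are independent, so intensities follow the terms of (0.270 + 0.730)^5.
P(M) = 0.270^5 = 0.001435
P(M+2) = 5 × 0.270^4 × 0.730^1 = 0.019398
P(M+4) = 10 × 0.270^3 × 0.730^2 = 0.104891
P(M+6) = 10 × 0.270^2 × 0.730^3 = 0.283593
P(M+8) = 5 × 0.270^1 × 0.730^4 = 0.383376
P(M+10) = 0.730^5 = 0.207307
The M+8 peak is largest (0.383376); scaling to 100 gives 0.4 : 5.1 : 27.4 : 74.0 : 100.0 : 54.1.

0.4 : 5.1 : 27.4 : 74.0 : 100.0 : 54.1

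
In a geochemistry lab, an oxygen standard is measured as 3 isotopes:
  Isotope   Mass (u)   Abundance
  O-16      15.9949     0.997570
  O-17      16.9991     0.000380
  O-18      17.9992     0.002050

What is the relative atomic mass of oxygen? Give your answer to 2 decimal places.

16.00 u

Weight each isotope mass by its fractional abundance: 0.997570 × 15.9949 + 0.000380 × 16.9991 + 0.002050 × 17.9992
= 15.95603 + 0.00646 + 0.03690 = 15.99939 u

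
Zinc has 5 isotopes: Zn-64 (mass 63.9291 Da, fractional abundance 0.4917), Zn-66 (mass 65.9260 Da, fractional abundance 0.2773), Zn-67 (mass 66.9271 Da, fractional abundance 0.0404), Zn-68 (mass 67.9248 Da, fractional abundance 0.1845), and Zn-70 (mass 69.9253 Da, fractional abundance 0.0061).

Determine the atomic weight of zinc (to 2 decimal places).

Weight each isotope mass by its fractional abundance: 0.4917 × 63.9291 + 0.2773 × 65.9260 + 0.0404 × 66.9271 + 0.1845 × 67.9248 + 0.0061 × 69.9253
= 31.43394 + 18.28128 + 2.70385 + 12.53213 + 0.42654 = 65.37774 Da

65.38 Da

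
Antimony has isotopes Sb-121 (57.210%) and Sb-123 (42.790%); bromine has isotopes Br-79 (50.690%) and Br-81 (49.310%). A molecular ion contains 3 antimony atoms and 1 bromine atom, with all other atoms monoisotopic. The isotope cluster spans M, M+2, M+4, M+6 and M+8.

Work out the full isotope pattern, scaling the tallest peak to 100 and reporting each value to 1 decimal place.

Antimony pattern (n=3): 0.18724742 : 0.42015297 : 0.3142518 : 0.07834781
Bromine pattern (n=1): 0.5069 : 0.4931
Convolve the two distributions (both contribute in 2-u steps):
  M: 0.18724742×0.5069 = 0.094916
  M+2: 0.18724742×0.4931 + 0.42015297×0.5069 = 0.305307
  M+4: 0.42015297×0.4931 + 0.3142518×0.5069 = 0.366472
  M+6: 0.3142518×0.4931 + 0.07834781×0.5069 = 0.194672
  M+8: 0.07834781×0.4931 = 0.038633
Scale to base peak (0.366472) = 100: 25.9 : 83.3 : 100.0 : 53.1 : 10.5

25.9 : 83.3 : 100.0 : 53.1 : 10.5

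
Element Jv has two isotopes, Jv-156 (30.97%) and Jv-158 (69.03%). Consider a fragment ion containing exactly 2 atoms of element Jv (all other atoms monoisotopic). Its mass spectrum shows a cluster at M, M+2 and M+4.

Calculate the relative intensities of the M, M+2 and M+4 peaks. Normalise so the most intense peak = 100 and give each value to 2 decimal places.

Each Jv atom is independently Jv-156 (p = 0.3097) or Jv-158 (q = 0.6903); the cluster is the binomial expansion (p + q)^2.
P(M) = 0.3097^2 = 0.095914
P(M+2) = 2 × 0.3097^1 × 0.6903^1 = 0.427572
P(M+4) = 0.6903^2 = 0.476514
The M+4 peak is largest (0.476514); scaling to 100 gives 20.13 : 89.73 : 100.00.

20.13 : 89.73 : 100.00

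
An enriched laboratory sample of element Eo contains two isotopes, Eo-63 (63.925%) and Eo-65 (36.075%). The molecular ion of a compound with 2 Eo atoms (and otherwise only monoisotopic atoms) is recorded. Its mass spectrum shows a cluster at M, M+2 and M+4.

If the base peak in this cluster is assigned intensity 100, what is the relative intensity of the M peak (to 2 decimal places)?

88.60

Term probabilities: M 0.4086, M+2 0.4612, M+4 0.1301. Base peak = M+2.
P(M+2) = C(2,1) × 0.63925^1 × 0.36075^1 = 2 × 0.63925 × 0.36075 = 0.461219 (base)
P(M) = C(2,0) × 0.63925^2 × 0.36075^0 = 1 × 0.40864056 × 1.0000 = 0.408641
Relative intensity = 0.408641 / 0.461219 × 100 = 88.60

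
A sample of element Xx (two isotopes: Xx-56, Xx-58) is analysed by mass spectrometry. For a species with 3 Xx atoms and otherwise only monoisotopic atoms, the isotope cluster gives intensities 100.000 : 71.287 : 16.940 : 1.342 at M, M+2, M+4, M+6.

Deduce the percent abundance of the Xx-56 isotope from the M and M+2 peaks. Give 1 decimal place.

80.8%

Let p = fractional abundance of Xx-56. I(M+2)/I(M) = [C(3,1)·p^2·(1−p)] / p^3 = 3·(1−p)/p = 71.287/100.000 = 0.7129
(1−p)/p = 0.7129/3 = 0.2376  ⇒  p = 1/(1 + 0.2376) = 0.8080
Xx-56: 80.8%, Xx-58: 19.2%.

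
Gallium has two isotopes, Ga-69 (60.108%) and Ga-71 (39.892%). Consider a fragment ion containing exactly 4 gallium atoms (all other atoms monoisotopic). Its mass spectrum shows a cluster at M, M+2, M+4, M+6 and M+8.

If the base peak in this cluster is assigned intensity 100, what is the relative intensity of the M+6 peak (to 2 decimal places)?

Binomial terms of (0.60108 + 0.39892)^4: M 0.1305, M+2 0.3465, M+4 0.3450, M+6 0.1526, M+8 0.0253 → M+2 is the base peak.
P(M+2) = C(4,1) × 0.60108^3 × 0.39892^1 = 4 × 0.2171685 × 0.39892 = 0.346531 (base)
P(M+6) = C(4,3) × 0.60108^1 × 0.39892^3 = 4 × 0.60108 × 0.063483 = 0.152633
Relative intensity = 0.152633 / 0.346531 × 100 = 44.05

44.05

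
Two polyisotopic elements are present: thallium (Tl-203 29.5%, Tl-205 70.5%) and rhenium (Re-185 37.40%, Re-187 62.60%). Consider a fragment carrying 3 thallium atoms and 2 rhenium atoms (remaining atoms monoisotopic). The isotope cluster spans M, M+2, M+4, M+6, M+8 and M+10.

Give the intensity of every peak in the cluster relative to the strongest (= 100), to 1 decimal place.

Thallium pattern (n=3): 0.02567237 : 0.18405787 : 0.43986713 : 0.35040263
Rhenium pattern (n=2): 0.139876 : 0.468248 : 0.391876
Convolve the two distributions (both contribute in 2-u steps):
  M: 0.02567237×0.139876 = 0.003591
  M+2: 0.02567237×0.468248 + 0.18405787×0.139876 = 0.037766
  M+4: 0.02567237×0.391876 + 0.18405787×0.468248 + 0.43986713×0.139876 = 0.157772
  M+6: 0.18405787×0.391876 + 0.43986713×0.468248 + 0.35040263×0.139876 = 0.327108
  M+8: 0.43986713×0.391876 + 0.35040263×0.468248 = 0.336449
  M+10: 0.35040263×0.391876 = 0.137314
Scale to base peak (0.336449) = 100: 1.1 : 11.2 : 46.9 : 97.2 : 100.0 : 40.8

1.1 : 11.2 : 46.9 : 97.2 : 100.0 : 40.8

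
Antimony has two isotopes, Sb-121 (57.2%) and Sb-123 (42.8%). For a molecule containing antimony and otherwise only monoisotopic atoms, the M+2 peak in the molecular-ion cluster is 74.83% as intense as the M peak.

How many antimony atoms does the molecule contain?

For n independent Sb atoms, I(M+2)/I(M) = n · (abundance Sb-123) / (abundance Sb-121) = n · 0.428/0.572.
n = 0.7483 × 0.572/0.428 = 1.00 ≈ 1

1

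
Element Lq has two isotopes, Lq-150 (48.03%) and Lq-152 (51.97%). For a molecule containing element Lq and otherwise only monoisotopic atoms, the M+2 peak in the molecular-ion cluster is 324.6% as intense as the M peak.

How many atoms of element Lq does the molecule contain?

3

With n Lq atoms, P(M+2)/P(M) = C(n,1)·p^(n−1)q / p^n = n·q/p = n · 0.5197/0.4803.
n = 3.246 × 0.4803/0.5197 = 3.00 ≈ 3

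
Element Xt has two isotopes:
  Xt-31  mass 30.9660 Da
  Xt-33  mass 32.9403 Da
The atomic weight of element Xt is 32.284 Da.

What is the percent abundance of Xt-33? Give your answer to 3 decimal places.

Writing the weighted mean with unknown fraction x of Xt-31:
30.9660·x + 32.9403·(1 − x) = 32.284
(30.9660 − 32.9403)·x = 32.284 − 32.9403
x = -0.6563 / -1.9743 = 0.33242 → 33.242% Xt-31, 66.758% Xt-33.

66.758%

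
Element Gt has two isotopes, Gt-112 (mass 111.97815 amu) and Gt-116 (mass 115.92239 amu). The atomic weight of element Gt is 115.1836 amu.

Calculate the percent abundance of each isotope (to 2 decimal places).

Gt-112: 18.73%, Gt-116: 81.27%

Writing the weighted mean with unknown fraction x of Gt-112:
111.97815·x + 115.92239·(1 − x) = 115.1836
(111.97815 − 115.92239)·x = 115.1836 − 115.92239
x = -0.73879 / -3.94424 = 0.18731 → 18.73% Gt-112, 81.27% Gt-116.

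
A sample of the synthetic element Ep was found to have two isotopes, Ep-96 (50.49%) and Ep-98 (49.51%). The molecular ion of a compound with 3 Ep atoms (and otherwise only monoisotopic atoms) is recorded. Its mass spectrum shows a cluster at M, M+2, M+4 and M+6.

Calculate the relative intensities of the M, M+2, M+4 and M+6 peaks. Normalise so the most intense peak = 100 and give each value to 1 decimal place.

34.0 : 100.0 : 98.1 : 32.1

Each Ep atom is independently Ep-96 (p = 0.5049) or Ep-98 (q = 0.4951); the cluster is the binomial expansion (p + q)^3.
P(M) = 0.5049^3 = 0.128711
P(M+2) = 3 × 0.5049^2 × 0.4951^1 = 0.378639
P(M+4) = 3 × 0.5049^1 × 0.4951^2 = 0.371289
P(M+6) = 0.4951^3 = 0.121361
The M+2 peak is largest (0.378639); scaling to 100 gives 34.0 : 100.0 : 98.1 : 32.1.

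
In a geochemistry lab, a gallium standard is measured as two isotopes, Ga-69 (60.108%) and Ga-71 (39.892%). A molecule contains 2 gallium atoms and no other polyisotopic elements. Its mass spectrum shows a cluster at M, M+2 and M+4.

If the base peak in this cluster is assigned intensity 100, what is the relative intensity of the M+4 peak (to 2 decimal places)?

(0.60108 + 0.39892)^2 gives M 0.3613, M+2 0.4796, M+4 0.1591; the largest is M+2.
P(M+2) = C(2,1) × 0.60108^1 × 0.39892^1 = 2 × 0.60108 × 0.39892 = 0.479566 (base)
P(M+4) = C(2,2) × 0.60108^0 × 0.39892^2 = 1 × 1.0000 × 0.15913717 = 0.159137
Relative intensity = 0.159137 / 0.479566 × 100 = 33.18

33.18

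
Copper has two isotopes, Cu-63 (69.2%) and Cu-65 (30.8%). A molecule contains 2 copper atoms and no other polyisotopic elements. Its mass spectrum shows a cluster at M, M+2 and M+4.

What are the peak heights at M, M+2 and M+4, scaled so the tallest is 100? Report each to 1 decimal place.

The 2 Cu atoms are independent, so intensities follow the terms of (0.692 + 0.308)^2.
P(M) = 0.692^2 = 0.478864
P(M+2) = 2 × 0.692^1 × 0.308^1 = 0.426272
P(M+4) = 0.308^2 = 0.094864
The M peak is largest (0.478864); scaling to 100 gives 100.0 : 89.0 : 19.8.

100.0 : 89.0 : 19.8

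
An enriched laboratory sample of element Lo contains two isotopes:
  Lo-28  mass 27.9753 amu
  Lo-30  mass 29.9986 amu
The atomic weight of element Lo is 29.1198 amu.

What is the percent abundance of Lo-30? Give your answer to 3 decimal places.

Writing the weighted mean with unknown fraction x of Lo-28:
27.9753·x + 29.9986·(1 − x) = 29.1198
(27.9753 − 29.9986)·x = 29.1198 − 29.9986
x = -0.8788 / -2.0233 = 0.43434 → 43.434% Lo-28, 56.566% Lo-30.

56.566%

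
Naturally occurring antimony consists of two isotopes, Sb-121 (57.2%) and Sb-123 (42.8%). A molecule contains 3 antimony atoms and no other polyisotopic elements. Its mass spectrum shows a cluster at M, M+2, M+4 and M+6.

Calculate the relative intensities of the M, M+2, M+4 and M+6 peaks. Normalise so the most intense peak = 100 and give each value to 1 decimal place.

The 3 Sb atoms are independent, so intensities follow the terms of (0.572 + 0.428)^3.
P(M) = 0.572^3 = 0.187149
P(M+2) = 3 × 0.572^2 × 0.428^1 = 0.420104
P(M+4) = 3 × 0.572^1 × 0.428^2 = 0.314344
P(M+6) = 0.428^3 = 0.078403
The M+2 peak is largest (0.420104); scaling to 100 gives 44.5 : 100.0 : 74.8 : 18.7.

44.5 : 100.0 : 74.8 : 18.7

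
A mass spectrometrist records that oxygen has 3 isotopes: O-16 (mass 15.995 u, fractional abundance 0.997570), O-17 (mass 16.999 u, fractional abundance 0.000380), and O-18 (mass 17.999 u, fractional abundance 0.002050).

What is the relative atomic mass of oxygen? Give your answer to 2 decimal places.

16.00 u

Average mass = Σ (abundance × isotope mass) = 0.997570 × 15.995 + 0.000380 × 16.999 + 0.002050 × 17.999
= 15.9561 + 0.0065 + 0.0369 = 15.9995 u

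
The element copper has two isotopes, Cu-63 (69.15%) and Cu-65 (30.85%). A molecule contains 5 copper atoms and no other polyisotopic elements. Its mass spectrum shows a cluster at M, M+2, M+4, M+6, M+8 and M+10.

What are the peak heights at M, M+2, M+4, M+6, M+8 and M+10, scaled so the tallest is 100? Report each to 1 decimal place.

Expanding (0.6915 + 0.3085)^5:
P(M) = 0.6915^5 = 0.158111
P(M+2) = 5 × 0.6915^4 × 0.3085^1 = 0.352691
P(M+4) = 10 × 0.6915^3 × 0.3085^2 = 0.314693
P(M+6) = 10 × 0.6915^2 × 0.3085^3 = 0.140394
P(M+8) = 5 × 0.6915^1 × 0.3085^4 = 0.031317
P(M+10) = 0.3085^5 = 0.002794
The M+2 peak is largest (0.352691); scaling to 100 gives 44.8 : 100.0 : 89.2 : 39.8 : 8.9 : 0.8.

44.8 : 100.0 : 89.2 : 39.8 : 8.9 : 0.8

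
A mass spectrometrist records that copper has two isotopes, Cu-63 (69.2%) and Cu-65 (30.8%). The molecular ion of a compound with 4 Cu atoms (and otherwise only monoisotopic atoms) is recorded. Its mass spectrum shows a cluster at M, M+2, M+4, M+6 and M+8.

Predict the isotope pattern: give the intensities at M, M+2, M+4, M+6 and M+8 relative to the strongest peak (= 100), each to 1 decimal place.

56.2 : 100.0 : 66.8 : 19.8 : 2.2

The 4 Cu atoms are independent, so intensities follow the terms of (0.692 + 0.308)^4.
P(M) = 0.692^4 = 0.229311
P(M+2) = 4 × 0.692^3 × 0.308^1 = 0.408253
P(M+4) = 6 × 0.692^2 × 0.308^2 = 0.272562
P(M+6) = 4 × 0.692^1 × 0.308^3 = 0.080876
P(M+8) = 0.308^4 = 0.008999
The M+2 peak is largest (0.408253); scaling to 100 gives 56.2 : 100.0 : 66.8 : 19.8 : 2.2.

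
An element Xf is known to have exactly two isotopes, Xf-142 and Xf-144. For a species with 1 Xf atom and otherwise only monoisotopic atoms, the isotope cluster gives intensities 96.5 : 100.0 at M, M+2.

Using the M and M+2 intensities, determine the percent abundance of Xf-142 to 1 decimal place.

Write p for the Xf-142 fraction. I(M+2)/I(M) = [C(1,1)·p^0·(1−p)] / p^1 = 1·(1−p)/p = 100.0/96.5 = 1.0363
(1−p)/p = 1.0363/1 = 1.0363  ⇒  p = 1/(1 + 1.0363) = 0.4911
Xf-142: 49.1%, Xf-144: 50.9%.

49.1%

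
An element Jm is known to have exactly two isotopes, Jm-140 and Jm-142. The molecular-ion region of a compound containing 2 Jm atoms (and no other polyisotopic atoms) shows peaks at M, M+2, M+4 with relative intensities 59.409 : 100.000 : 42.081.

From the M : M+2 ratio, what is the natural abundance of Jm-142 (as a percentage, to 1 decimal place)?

Write p for the Jm-140 fraction. I(M+2)/I(M) = [C(2,1)·p^1·(1−p)] / p^2 = 2·(1−p)/p = 100.000/59.409 = 1.6832
(1−p)/p = 1.6832/2 = 0.8416  ⇒  p = 1/(1 + 0.8416) = 0.5430
Jm-140: 54.3%, Jm-142: 45.7%.

45.7%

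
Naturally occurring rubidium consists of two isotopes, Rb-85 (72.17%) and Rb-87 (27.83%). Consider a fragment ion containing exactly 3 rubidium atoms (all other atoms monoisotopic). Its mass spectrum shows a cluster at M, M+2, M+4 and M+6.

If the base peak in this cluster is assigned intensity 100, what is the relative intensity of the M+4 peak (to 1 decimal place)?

38.6

(0.7217 + 0.2783)^3 gives M 0.3759, M+2 0.4349, M+4 0.1677, M+6 0.0216; the largest is M+2.
P(M+2) = C(3,1) × 0.7217^2 × 0.2783^1 = 3 × 0.52085089 × 0.2783 = 0.434858 (base)
P(M+4) = C(3,2) × 0.7217^1 × 0.2783^2 = 3 × 0.7217 × 0.07745089 = 0.167689
Relative intensity = 0.167689 / 0.434858 × 100 = 38.6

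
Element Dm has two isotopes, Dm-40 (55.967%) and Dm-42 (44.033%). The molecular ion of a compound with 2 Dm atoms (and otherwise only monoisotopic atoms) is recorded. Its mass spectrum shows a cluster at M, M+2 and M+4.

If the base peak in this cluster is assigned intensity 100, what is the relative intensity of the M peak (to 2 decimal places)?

63.55

(0.55967 + 0.44033)^2 gives M 0.3132, M+2 0.4929, M+4 0.1939; the largest is M+2.
P(M+2) = C(2,1) × 0.55967^1 × 0.44033^1 = 2 × 0.55967 × 0.44033 = 0.492879 (base)
P(M) = C(2,0) × 0.55967^2 × 0.44033^0 = 1 × 0.31323051 × 1.0000 = 0.313231
Relative intensity = 0.313231 / 0.492879 × 100 = 63.55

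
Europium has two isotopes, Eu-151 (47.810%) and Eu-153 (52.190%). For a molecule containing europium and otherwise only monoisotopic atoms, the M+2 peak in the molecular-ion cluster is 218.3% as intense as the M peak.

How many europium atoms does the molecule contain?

For n independent Eu atoms, I(M+2)/I(M) = n · (abundance Eu-153) / (abundance Eu-151) = n · 0.52190/0.47810.
n = 2.183 × 0.47810/0.52190 = 2.00 ≈ 2

2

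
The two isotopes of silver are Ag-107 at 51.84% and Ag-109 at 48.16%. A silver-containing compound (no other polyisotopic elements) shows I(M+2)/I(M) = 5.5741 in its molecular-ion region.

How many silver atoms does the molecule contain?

6

The M+2/M ratio from n Ag atoms is n · q/p = n · 0.4816/0.5184.
n = 5.5741 × 0.5184/0.4816 = 6.00 ≈ 6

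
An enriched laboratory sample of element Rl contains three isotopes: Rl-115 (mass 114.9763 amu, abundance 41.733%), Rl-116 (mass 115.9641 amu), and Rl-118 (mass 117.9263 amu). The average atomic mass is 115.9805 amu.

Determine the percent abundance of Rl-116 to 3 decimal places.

The remaining 58.267% is split between Rl-116 (fraction x) and Rl-118 (fraction 0.58267 − x).
Substituting: 115.9641x + 117.9263(0.58267 − x) = 67.997440721
(115.9641 − 117.9263)x = -0.7146765  ⇒  x = 0.36422, y = 0.21845
Rl-116: 36.422%, Rl-118: 21.845%.

36.422%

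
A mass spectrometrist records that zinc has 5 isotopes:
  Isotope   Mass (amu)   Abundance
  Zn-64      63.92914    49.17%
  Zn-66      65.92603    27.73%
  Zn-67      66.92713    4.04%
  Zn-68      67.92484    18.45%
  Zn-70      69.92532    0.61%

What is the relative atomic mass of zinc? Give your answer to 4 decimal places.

Ar = Σ fᵢ·mᵢ = 0.4917 × 63.92914 + 0.2773 × 65.92603 + 0.0404 × 66.92713 + 0.1845 × 67.92484 + 0.0061 × 69.92532
= 31.433958 + 18.281288 + 2.703856 + 12.532133 + 0.426544 = 65.377779 amu

65.3778 amu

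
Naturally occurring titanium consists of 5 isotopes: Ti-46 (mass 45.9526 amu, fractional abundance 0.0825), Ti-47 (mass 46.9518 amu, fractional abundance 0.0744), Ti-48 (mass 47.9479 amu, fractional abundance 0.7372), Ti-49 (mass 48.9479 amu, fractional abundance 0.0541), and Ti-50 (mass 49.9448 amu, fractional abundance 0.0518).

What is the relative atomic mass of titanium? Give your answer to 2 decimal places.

47.87 amu

Ar = Σ fᵢ·mᵢ = 0.0825 × 45.9526 + 0.0744 × 46.9518 + 0.7372 × 47.9479 + 0.0541 × 48.9479 + 0.0518 × 49.9448
= 3.79109 + 3.49321 + 35.34719 + 2.64808 + 2.58714 = 47.86671 amu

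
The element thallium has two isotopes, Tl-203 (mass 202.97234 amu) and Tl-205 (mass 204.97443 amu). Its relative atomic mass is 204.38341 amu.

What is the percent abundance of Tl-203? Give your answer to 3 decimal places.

29.520%

With x = fraction of Tl-203 (so Tl-205 is 1 − x):
202.97234·x + 204.97443·(1 − x) = 204.38341
(202.97234 − 204.97443)·x = 204.38341 − 204.97443
x = -0.59102 / -2.00209 = 0.29520 → 29.520% Tl-203, 70.480% Tl-205.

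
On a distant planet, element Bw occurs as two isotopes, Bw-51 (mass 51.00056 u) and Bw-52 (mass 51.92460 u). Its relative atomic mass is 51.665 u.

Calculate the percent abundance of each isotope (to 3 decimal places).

Let x be the fractional abundance of Bw-51; then Bw-52 has abundance 1 − x.
51.00056·x + 51.92460·(1 − x) = 51.665
(51.00056 − 51.92460)·x = 51.665 − 51.92460
x = -0.25960 / -0.92404 = 0.28094 → 28.094% Bw-51, 71.906% Bw-52.

Bw-51: 28.094%, Bw-52: 71.906%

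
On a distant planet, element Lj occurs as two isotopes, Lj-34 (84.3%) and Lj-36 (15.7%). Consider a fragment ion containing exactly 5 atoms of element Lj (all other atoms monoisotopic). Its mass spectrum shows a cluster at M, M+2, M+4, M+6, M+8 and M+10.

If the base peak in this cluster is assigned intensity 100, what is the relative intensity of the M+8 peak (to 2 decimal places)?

0.60

Binomial terms of (0.843 + 0.157)^5: M 0.4257, M+2 0.3964, M+4 0.1477, M+6 0.0275, M+8 0.0026, M+10 0.0001 → M is the base peak.
P(M) = C(5,0) × 0.843^5 × 0.157^0 = 1 × 0.42573355 × 1.0000 = 0.425734 (base)
P(M+8) = C(5,4) × 0.843^1 × 0.157^4 = 5 × 0.8430 × 0.00060757 = 0.002561
Relative intensity = 0.002561 / 0.425734 × 100 = 0.60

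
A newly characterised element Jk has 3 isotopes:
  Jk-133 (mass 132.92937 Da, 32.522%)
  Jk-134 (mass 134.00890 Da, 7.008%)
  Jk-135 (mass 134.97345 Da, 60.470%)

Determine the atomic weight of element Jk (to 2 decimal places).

The abundance-weighted mean is 0.32522 × 132.92937 + 0.07008 × 134.00890 + 0.60470 × 134.97345
= 43.231290 + 9.391344 + 81.618445 = 134.241079 Da

134.24 Da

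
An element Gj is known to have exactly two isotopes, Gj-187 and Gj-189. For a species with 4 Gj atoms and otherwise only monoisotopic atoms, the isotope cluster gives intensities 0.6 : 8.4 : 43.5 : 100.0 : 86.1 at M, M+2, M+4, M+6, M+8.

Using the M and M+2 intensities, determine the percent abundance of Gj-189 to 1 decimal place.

If p is the fraction of Gj that is Gj-187, then I(M+2)/I(M) = [C(4,1)·p^3·(1−p)] / p^4 = 4·(1−p)/p = 8.4/0.6 = 14.0000
(1−p)/p = 14.0000/4 = 3.5000  ⇒  p = 1/(1 + 3.5000) = 0.2222
Gj-187: 22.2%, Gj-189: 77.8%.

77.8%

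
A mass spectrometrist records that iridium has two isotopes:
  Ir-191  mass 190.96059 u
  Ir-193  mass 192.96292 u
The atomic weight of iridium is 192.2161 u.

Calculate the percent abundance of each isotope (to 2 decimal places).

Ir-191: 37.30%, Ir-193: 62.70%

Let x be the fractional abundance of Ir-191; then Ir-193 has abundance 1 − x.
190.96059·x + 192.96292·(1 − x) = 192.2161
(190.96059 − 192.96292)·x = 192.2161 − 192.96292
x = -0.74682 / -2.00233 = 0.37298 → 37.30% Ir-191, 62.70% Ir-193.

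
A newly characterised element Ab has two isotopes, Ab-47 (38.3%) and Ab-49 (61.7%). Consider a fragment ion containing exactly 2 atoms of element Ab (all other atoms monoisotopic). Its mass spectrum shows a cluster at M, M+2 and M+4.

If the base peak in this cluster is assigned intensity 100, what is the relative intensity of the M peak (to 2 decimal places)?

Term probabilities: M 0.1467, M+2 0.4726, M+4 0.3807. Base peak = M+2.
P(M+2) = C(2,1) × 0.383^1 × 0.617^1 = 2 × 0.3830 × 0.6170 = 0.472622 (base)
P(M) = C(2,0) × 0.383^2 × 0.617^0 = 1 × 0.146689 × 1.0000 = 0.146689
Relative intensity = 0.146689 / 0.472622 × 100 = 31.04

31.04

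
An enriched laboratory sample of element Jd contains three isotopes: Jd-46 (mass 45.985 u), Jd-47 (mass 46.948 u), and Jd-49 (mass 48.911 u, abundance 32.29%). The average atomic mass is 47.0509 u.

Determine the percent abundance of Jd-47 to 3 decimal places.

Let x and y be the fractions of Jd-46 and Jd-47. Then x + y = 1 − 0.3229 = 0.6771 and 45.985x + 46.948y = 47.0509 − 0.3229×48.911 = 31.2575381.
Substituting: 45.985x + 46.948(0.6771 − x) = 31.2575381
(45.985 − 46.948)x = -0.5309527  ⇒  x = 0.55135, y = 0.12575
Jd-46: 55.135%, Jd-47: 12.575%.

12.575%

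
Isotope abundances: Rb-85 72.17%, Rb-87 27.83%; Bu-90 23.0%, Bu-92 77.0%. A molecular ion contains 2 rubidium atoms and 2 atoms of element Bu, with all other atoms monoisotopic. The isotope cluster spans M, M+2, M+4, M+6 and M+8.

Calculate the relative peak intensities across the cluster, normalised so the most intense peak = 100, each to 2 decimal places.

Rubidium pattern (n=2): 0.52085089 : 0.40169822 : 0.07745089
Element Bu pattern (n=2): 0.0529 : 0.3542 : 0.5929
Convolve the two distributions (both contribute in 2-u steps):
  M: 0.52085089×0.0529 = 0.027553
  M+2: 0.52085089×0.3542 + 0.40169822×0.0529 = 0.205735
  M+4: 0.52085089×0.5929 + 0.40169822×0.3542 + 0.07745089×0.0529 = 0.455191
  M+6: 0.40169822×0.5929 + 0.07745089×0.3542 = 0.265600
  M+8: 0.07745089×0.5929 = 0.045921
Scale to base peak (0.455191) = 100: 6.05 : 45.20 : 100.00 : 58.35 : 10.09

6.05 : 45.20 : 100.00 : 58.35 : 10.09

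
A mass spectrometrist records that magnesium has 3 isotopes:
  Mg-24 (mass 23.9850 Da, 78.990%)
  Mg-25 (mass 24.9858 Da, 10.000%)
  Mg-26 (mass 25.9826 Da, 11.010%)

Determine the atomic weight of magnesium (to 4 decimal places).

24.3050 Da

Ar = Σ fᵢ·mᵢ = 0.78990 × 23.9850 + 0.10000 × 24.9858 + 0.11010 × 25.9826
= 18.94575 + 2.49858 + 2.86068 = 24.30501 Da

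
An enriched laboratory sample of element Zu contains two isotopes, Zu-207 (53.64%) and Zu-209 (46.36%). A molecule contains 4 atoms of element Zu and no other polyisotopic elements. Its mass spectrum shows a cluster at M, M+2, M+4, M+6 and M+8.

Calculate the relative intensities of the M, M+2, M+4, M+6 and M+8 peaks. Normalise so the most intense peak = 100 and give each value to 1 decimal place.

22.3 : 77.1 : 100.0 : 57.6 : 12.4

Expanding (0.5364 + 0.4636)^4:
P(M) = 0.5364^4 = 0.082786
P(M+2) = 4 × 0.5364^3 × 0.4636^1 = 0.286200
P(M+4) = 6 × 0.5364^2 × 0.4636^2 = 0.371036
P(M+6) = 4 × 0.5364^1 × 0.4636^3 = 0.213786
P(M+8) = 0.4636^4 = 0.046193
The M+4 peak is largest (0.371036); scaling to 100 gives 22.3 : 77.1 : 100.0 : 57.6 : 12.4.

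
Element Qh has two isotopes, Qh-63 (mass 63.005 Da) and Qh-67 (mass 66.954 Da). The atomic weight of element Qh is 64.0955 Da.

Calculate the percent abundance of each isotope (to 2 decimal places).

Writing the weighted mean with unknown fraction x of Qh-63:
63.005·x + 66.954·(1 − x) = 64.0955
(63.005 − 66.954)·x = 64.0955 − 66.954
x = -2.8585 / -3.949 = 0.72385 → 72.39% Qh-63, 27.61% Qh-67.

Qh-63: 72.39%, Qh-67: 27.61%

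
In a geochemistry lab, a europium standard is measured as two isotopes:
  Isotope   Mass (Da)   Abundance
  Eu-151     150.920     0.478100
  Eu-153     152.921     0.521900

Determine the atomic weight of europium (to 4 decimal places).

151.9643 Da

The abundance-weighted mean is 0.478100 × 150.920 + 0.521900 × 152.921
= 72.15485 + 79.80947 = 151.96432 Da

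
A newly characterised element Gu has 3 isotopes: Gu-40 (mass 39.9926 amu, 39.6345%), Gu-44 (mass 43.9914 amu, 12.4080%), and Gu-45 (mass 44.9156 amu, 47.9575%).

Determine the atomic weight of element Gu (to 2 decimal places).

Average mass = Σ (abundance × isotope mass) = 0.396345 × 39.9926 + 0.124080 × 43.9914 + 0.479575 × 44.9156
= 15.85087 + 5.45845 + 21.54040 = 42.84972 amu

42.85 amu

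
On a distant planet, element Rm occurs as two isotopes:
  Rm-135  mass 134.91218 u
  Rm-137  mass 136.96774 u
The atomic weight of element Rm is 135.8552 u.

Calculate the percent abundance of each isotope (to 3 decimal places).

Rm-135: 54.123%, Rm-137: 45.877%

With x = fraction of Rm-135 (so Rm-137 is 1 − x):
134.91218·x + 136.96774·(1 − x) = 135.8552
(134.91218 − 136.96774)·x = 135.8552 − 136.96774
x = -1.11254 / -2.05556 = 0.54123 → 54.123% Rm-135, 45.877% Rm-137.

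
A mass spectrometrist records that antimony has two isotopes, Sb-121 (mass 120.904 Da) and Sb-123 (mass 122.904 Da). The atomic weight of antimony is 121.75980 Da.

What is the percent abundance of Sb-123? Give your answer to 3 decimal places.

Writing the weighted mean with unknown fraction x of Sb-121:
120.904·x + 122.904·(1 − x) = 121.75980
(120.904 − 122.904)·x = 121.75980 − 122.904
x = -1.14420 / -2.000 = 0.57210 → 57.210% Sb-121, 42.790% Sb-123.

42.790%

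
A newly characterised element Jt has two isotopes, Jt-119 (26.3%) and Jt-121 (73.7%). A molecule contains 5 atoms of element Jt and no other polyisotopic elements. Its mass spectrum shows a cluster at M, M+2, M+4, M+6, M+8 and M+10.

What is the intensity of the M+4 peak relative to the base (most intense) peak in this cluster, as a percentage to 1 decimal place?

25.5%

(0.263 + 0.737)^5 gives M 0.0013, M+2 0.0176, M+4 0.0988, M+6 0.2769, M+8 0.3880, M+10 0.2174; the largest is M+8.
P(M+8) = C(5,4) × 0.263^1 × 0.737^4 = 5 × 0.2630 × 0.29503256 = 0.387968 (base)
P(M+4) = C(5,2) × 0.263^3 × 0.737^2 = 10 × 0.01819145 × 0.543169 = 0.098810
Relative intensity = 0.098810 / 0.387968 × 100 = 25.5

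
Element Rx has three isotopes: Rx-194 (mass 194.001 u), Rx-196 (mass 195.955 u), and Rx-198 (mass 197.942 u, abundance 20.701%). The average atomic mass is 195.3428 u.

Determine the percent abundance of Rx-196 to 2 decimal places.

26.92%

The remaining 79.299% is split between Rx-194 (fraction x) and Rx-196 (fraction 0.79299 − x).
Substituting: 194.001x + 195.955(0.79299 − x) = 154.36682658
(194.001 − 195.955)x = -1.02352887  ⇒  x = 0.52381, y = 0.26918
Rx-194: 52.38%, Rx-196: 26.92%.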